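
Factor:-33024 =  - 2^8*3^1 * 43^1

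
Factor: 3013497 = 3^3 * 111611^1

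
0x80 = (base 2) 10000000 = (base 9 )152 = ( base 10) 128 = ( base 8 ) 200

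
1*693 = 693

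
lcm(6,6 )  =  6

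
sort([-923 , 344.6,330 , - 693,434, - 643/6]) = [ - 923, - 693, - 643/6, 330,344.6,434 ]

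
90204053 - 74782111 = 15421942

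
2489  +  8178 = 10667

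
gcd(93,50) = 1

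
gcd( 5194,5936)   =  742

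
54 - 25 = 29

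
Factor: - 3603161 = - 31^1 * 47^1*2473^1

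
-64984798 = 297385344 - 362370142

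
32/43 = 32/43  =  0.74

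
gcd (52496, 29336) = 1544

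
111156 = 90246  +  20910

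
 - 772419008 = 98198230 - 870617238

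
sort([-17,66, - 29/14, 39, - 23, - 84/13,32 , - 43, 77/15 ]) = [  -  43, - 23, - 17, - 84/13, - 29/14,77/15, 32, 39, 66 ]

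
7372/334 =3686/167  =  22.07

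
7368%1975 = 1443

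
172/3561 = 172/3561 =0.05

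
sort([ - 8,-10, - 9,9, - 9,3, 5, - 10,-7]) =[ - 10, - 10, - 9, - 9, - 8, - 7, 3,5,  9] 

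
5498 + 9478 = 14976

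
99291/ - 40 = -2483+29/40 = -  2482.28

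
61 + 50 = 111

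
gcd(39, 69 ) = 3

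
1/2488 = 1/2488 = 0.00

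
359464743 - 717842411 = -358377668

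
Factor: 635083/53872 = 2^( - 4)*7^(-1 )*13^( - 1 )*37^(-1 )*173^1*3671^1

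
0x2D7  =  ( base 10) 727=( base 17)28D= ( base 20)1G7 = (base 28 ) PR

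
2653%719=496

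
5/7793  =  5/7793 = 0.00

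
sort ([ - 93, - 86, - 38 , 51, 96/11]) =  [-93, - 86,-38, 96/11,51]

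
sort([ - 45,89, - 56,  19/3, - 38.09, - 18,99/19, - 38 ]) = [ -56 , - 45 , - 38.09,-38,  -  18 , 99/19, 19/3, 89]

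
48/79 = 48/79 = 0.61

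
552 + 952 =1504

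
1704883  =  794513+910370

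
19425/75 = 259 = 259.00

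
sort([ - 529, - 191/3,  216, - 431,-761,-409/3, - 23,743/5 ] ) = [ - 761, - 529, - 431,-409/3, - 191/3 , - 23  ,  743/5,216 ] 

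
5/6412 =5/6412 = 0.00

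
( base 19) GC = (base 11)268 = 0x13C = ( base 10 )316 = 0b100111100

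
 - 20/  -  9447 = 20/9447 = 0.00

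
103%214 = 103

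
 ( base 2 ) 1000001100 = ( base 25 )ko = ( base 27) JB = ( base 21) 13k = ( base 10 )524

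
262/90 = 2 + 41/45 = 2.91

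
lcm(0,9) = 0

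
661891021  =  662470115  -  579094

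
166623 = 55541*3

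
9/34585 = 9/34585= 0.00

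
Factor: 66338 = 2^1*41^1*809^1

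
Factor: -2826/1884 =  - 2^( - 1)*3^1 = - 3/2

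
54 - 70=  - 16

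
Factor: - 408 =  - 2^3 * 3^1*17^1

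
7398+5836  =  13234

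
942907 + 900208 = 1843115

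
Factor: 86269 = 86269^1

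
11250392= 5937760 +5312632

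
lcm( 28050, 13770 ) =757350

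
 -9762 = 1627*( - 6 ) 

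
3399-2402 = 997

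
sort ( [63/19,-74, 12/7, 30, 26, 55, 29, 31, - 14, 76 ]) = [ - 74, - 14, 12/7, 63/19, 26, 29, 30,31,55, 76 ] 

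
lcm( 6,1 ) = 6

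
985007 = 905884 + 79123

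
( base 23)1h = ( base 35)15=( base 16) 28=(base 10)40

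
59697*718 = 42862446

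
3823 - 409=3414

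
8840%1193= 489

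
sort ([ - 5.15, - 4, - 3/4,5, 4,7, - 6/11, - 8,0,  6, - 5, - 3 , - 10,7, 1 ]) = [-10, - 8, - 5.15 , - 5, - 4,-3, - 3/4, - 6/11,0, 1, 4, 5,  6, 7 , 7]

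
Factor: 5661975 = 3^1* 5^2*11^1*6863^1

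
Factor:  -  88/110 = -2^2*5^( - 1) = - 4/5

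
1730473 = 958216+772257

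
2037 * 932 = 1898484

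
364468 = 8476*43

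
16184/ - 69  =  -235 + 31/69 = - 234.55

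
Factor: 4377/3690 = 1459/1230 = 2^(-1 )*3^( -1 )*5^ (-1)*41^( - 1)*1459^1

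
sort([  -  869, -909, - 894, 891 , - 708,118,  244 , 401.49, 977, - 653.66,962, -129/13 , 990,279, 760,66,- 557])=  [ - 909, - 894, - 869, - 708, - 653.66, - 557, - 129/13  ,  66,118,244, 279,401.49,  760,891,962, 977,990]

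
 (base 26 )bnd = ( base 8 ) 17557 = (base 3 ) 102001001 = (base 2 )1111101101111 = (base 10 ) 8047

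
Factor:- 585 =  - 3^2*5^1*13^1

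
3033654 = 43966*69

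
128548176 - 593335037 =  - 464786861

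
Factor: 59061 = 3^1*19687^1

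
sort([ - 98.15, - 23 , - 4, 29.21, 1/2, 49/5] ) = [  -  98.15, - 23, - 4,1/2 , 49/5,  29.21 ]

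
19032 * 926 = 17623632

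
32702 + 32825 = 65527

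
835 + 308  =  1143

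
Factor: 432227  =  432227^1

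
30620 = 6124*5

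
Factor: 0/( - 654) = 0 = 0^1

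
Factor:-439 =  - 439^1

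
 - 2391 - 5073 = -7464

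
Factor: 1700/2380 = 5/7=5^1 *7^( - 1 ) 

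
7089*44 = 311916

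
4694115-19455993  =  -14761878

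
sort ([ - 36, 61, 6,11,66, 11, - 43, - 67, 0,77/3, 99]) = [ - 67, - 43, - 36, 0,6,  11, 11, 77/3, 61, 66, 99 ] 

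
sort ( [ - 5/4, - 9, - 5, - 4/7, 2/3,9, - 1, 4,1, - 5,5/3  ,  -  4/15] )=[-9, - 5,  -  5, - 5/4,- 1, - 4/7, - 4/15, 2/3,1,5/3, 4,9 ] 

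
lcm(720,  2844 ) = 56880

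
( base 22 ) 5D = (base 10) 123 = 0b1111011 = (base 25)4N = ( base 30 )43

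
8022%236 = 234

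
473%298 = 175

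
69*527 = 36363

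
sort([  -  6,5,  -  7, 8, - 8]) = [-8, - 7,- 6,5,8]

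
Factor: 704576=2^6*101^1*109^1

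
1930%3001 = 1930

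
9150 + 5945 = 15095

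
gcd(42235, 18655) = 5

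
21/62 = 21/62 = 0.34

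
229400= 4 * 57350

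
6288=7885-1597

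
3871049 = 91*42539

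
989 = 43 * 23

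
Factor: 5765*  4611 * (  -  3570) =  - 2^1*3^2*5^2*7^1*17^1*29^1*53^1*1153^1=- 94899221550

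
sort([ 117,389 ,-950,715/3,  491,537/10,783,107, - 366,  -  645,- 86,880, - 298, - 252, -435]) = [ - 950, - 645, - 435, - 366, - 298,-252, - 86,537/10,  107, 117,715/3,389, 491,783,880 ]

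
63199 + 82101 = 145300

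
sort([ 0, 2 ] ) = [ 0, 2]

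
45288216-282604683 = -237316467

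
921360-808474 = 112886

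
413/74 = 413/74= 5.58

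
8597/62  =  138 + 41/62 = 138.66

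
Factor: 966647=11^1*87877^1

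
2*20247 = 40494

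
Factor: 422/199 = 2^1 * 199^(  -  1)*211^1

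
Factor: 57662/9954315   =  2^1*3^( - 2 )*5^( - 1)*7^( - 1 )*11^1*2621^1*31601^( - 1 )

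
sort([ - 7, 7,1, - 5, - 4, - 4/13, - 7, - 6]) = [ - 7, - 7, - 6, - 5 ,  -  4, - 4/13, 1,7 ] 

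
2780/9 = 308 + 8/9=   308.89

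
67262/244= 33631/122  =  275.66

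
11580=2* 5790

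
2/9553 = 2/9553 = 0.00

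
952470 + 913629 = 1866099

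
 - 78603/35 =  - 11229/5 =- 2245.80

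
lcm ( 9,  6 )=18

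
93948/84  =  1118  +  3/7 = 1118.43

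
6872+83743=90615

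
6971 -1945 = 5026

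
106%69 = 37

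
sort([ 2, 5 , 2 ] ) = [ 2,  2,5 ] 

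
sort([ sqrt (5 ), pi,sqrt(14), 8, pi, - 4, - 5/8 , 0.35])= [ - 4, - 5/8, 0.35,sqrt( 5 ),pi, pi, sqrt ( 14), 8 ] 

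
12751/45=12751/45  =  283.36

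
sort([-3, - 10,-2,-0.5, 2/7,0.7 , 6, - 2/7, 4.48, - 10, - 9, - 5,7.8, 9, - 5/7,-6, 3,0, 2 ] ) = [ - 10, - 10, - 9, - 6, - 5, -3, - 2, - 5/7, - 0.5 , - 2/7,0, 2/7,0.7 , 2, 3,4.48, 6, 7.8, 9]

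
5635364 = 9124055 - 3488691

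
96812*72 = 6970464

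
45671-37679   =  7992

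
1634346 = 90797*18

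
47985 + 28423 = 76408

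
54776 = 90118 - 35342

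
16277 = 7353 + 8924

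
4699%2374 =2325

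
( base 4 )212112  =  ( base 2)100110010110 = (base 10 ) 2454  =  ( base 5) 34304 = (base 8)4626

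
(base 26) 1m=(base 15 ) 33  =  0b110000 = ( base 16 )30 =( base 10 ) 48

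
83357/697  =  119 + 414/697 = 119.59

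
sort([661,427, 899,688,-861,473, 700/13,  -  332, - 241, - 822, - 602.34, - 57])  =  [ - 861, - 822, - 602.34, - 332, - 241, - 57, 700/13  ,  427, 473, 661  ,  688 , 899]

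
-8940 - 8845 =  - 17785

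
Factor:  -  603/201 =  - 3^1 = -3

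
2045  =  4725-2680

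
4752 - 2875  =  1877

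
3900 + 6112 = 10012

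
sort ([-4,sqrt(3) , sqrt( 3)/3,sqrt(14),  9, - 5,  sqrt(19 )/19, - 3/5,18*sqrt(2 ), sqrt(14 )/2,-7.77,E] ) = [ - 7.77,-5, - 4,  -  3/5,sqrt(19)/19, sqrt(3)/3, sqrt( 3 ),sqrt(14 ) /2, E,sqrt(14),  9, 18*sqrt( 2) ]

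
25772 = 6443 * 4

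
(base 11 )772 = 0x39E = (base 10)926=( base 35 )QG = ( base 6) 4142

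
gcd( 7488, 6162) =78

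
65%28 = 9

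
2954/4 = 1477/2= 738.50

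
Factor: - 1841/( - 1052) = 7/4= 2^( - 2 )* 7^1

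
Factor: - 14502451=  - 31^2*15091^1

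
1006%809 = 197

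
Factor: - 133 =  - 7^1*19^1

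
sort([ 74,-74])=[ - 74, 74 ] 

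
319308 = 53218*6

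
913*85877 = 78405701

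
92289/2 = 46144 + 1/2 = 46144.50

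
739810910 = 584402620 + 155408290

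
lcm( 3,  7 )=21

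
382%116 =34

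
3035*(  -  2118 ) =-6428130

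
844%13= 12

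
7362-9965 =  -2603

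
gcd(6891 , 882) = 3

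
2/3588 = 1/1794 = 0.00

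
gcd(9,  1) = 1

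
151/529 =151/529=0.29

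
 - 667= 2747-3414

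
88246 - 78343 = 9903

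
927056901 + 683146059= 1610202960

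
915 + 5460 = 6375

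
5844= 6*974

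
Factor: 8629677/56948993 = 3^2*7^1*1103^( - 1 ) * 51631^( - 1 )*136979^1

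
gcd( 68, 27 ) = 1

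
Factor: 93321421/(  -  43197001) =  -59^1* 367^( - 1)*117703^( - 1 )*1581719^1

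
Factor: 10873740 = 2^2*3^1*5^1 * 127^1*1427^1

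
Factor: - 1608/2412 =-2/3 = - 2^1*3^( - 1)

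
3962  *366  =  1450092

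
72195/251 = 72195/251 = 287.63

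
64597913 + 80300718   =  144898631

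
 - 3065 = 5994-9059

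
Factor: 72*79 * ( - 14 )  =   -79632 = -  2^4*3^2 * 7^1 * 79^1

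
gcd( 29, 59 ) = 1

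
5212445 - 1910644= 3301801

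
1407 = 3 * 469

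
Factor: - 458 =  -2^1*229^1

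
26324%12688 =948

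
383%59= 29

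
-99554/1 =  - 99554= - 99554.00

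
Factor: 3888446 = 2^1*1944223^1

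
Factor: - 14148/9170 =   -  54/35 = - 2^1*3^3*5^( - 1)* 7^( -1)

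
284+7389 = 7673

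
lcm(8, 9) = 72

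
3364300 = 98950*34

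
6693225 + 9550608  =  16243833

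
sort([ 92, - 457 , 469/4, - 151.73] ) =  [ - 457, - 151.73 , 92, 469/4 ]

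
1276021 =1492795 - 216774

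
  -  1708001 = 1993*( - 857)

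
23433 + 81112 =104545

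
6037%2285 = 1467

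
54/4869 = 6/541 = 0.01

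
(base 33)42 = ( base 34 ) 3w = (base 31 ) 4A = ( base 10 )134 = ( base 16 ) 86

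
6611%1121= 1006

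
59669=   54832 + 4837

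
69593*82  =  5706626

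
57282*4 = 229128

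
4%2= 0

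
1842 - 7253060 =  - 7251218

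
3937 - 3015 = 922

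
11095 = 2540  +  8555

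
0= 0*3666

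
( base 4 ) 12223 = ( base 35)C7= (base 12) 2b7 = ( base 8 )653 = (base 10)427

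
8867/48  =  8867/48 = 184.73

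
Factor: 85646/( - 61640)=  - 2^( - 2)*5^( - 1)*11^1*17^1 * 23^( - 1)*67^(-1)*229^1= - 42823/30820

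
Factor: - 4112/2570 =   -  2^3*5^(-1) = -8/5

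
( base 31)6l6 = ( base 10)6423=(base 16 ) 1917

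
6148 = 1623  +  4525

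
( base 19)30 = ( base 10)57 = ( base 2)111001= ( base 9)63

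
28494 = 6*4749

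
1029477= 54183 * 19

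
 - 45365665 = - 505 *89833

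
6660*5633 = 37515780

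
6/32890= 3/16445 = 0.00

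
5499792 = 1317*4176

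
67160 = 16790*4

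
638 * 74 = 47212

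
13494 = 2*6747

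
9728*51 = 496128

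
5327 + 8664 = 13991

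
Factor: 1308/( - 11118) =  - 2/17 = - 2^1*17^( - 1) 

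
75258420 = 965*77988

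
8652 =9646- 994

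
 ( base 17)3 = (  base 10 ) 3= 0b11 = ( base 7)3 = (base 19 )3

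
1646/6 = 274+1/3=274.33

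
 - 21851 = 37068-58919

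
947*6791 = 6431077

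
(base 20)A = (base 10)10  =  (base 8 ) 12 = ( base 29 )A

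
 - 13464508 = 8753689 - 22218197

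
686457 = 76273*9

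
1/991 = 1/991 = 0.00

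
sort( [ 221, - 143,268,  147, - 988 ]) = [ - 988, - 143,147,221,268]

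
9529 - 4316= 5213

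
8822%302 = 64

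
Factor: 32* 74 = 2368 = 2^6*37^1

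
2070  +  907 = 2977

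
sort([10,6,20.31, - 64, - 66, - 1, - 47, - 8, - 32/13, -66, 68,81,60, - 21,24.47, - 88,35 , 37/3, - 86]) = [ - 88, -86, - 66, - 66, - 64, - 47,  -  21, - 8, - 32/13, - 1, 6,10,37/3,20.31, 24.47,35,60, 68,  81 ] 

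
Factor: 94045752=2^3*3^3*435397^1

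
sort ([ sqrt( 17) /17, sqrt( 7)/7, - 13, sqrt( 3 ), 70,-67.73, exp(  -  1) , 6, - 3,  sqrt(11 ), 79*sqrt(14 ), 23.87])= [-67.73,-13, - 3, sqrt( 17) /17, exp( - 1), sqrt( 7) /7,sqrt(3),sqrt(11) , 6, 23.87 , 70, 79*sqrt ( 14)] 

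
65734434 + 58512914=124247348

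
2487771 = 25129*99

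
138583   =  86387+52196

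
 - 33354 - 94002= - 127356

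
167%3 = 2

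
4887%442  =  25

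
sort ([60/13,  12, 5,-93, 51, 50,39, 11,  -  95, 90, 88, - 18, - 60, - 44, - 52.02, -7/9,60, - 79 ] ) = [ - 95, - 93, - 79, - 60, - 52.02, - 44, - 18 ,-7/9, 60/13, 5,11, 12,39, 50,  51, 60,88, 90 ] 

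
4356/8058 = 726/1343 = 0.54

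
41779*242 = 10110518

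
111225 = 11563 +99662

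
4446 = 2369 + 2077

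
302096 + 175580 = 477676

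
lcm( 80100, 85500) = 7609500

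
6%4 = 2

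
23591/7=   3370 + 1/7  =  3370.14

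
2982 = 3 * 994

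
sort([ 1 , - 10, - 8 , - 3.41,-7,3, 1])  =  [ - 10, - 8, - 7, - 3.41,1,1,3]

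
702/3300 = 117/550=0.21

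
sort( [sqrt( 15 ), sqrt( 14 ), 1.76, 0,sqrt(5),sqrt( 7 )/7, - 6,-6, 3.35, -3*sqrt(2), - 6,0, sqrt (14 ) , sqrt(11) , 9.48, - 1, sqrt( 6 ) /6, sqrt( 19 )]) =[-6,-6 , - 6,-3*sqrt(2), - 1, 0, 0,  sqrt (7)/7,  sqrt(6 )/6, 1.76, sqrt (5), sqrt( 11 ), 3.35, sqrt(14), sqrt( 14), sqrt(15 ), sqrt(19 ),  9.48 ] 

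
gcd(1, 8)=1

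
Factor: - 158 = - 2^1*79^1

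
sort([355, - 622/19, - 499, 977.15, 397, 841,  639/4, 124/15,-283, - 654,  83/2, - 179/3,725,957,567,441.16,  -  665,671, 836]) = [ - 665 , - 654,-499, - 283, - 179/3, - 622/19 , 124/15,  83/2, 639/4, 355, 397,441.16, 567,671,725, 836,841,957,  977.15 ] 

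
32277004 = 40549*796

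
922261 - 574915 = 347346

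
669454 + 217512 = 886966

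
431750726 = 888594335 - 456843609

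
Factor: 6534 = 2^1*3^3 * 11^2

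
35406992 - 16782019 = 18624973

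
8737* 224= 1957088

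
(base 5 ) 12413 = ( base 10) 983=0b1111010111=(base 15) 458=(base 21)24h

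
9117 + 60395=69512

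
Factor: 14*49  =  686 = 2^1*7^3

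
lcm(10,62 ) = 310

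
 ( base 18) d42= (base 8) 10276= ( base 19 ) bgb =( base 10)4286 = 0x10BE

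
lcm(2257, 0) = 0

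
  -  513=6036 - 6549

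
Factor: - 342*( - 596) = 2^3 * 3^2*19^1*149^1 =203832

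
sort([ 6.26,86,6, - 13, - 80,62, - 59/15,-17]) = [ - 80,  -  17,-13, - 59/15 , 6, 6.26,62,86]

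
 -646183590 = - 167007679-479175911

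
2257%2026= 231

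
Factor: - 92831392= - 2^5 * 47^1 * 61723^1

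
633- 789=-156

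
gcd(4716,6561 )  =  9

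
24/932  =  6/233= 0.03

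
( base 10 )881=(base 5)12011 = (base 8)1561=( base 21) 1KK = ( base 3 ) 1012122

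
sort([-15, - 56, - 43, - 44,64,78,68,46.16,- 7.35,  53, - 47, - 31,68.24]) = [ - 56,-47, - 44,-43 , - 31, - 15,-7.35,46.16,53 , 64,68,68.24,78] 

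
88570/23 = 88570/23 =3850.87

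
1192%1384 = 1192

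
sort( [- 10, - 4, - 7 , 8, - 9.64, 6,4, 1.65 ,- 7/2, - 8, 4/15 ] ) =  [-10, - 9.64, - 8 , - 7, -4, - 7/2,4/15, 1.65,4,6, 8 ] 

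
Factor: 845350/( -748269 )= - 2^1*3^ ( - 2)*5^2*11^1 * 29^1 * 53^1*71^(-1) * 1171^( - 1) 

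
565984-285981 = 280003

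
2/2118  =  1/1059= 0.00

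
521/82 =521/82 = 6.35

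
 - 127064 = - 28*4538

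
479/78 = 479/78 = 6.14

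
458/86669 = 458/86669 = 0.01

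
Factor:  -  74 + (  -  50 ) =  - 2^2 * 31^1 = -  124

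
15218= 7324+7894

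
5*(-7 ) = -35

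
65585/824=65585/824 = 79.59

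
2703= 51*53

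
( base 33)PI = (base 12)5a3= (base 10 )843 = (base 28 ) 123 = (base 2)1101001011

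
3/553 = 3/553 = 0.01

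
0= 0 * 348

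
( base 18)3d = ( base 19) 3A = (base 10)67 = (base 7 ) 124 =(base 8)103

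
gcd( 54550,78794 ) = 2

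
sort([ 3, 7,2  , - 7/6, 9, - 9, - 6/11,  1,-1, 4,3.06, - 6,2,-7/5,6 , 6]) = [ - 9,- 6, - 7/5  , - 7/6,  -  1, - 6/11, 1,2, 2, 3,3.06,4,6,6,7 , 9 ] 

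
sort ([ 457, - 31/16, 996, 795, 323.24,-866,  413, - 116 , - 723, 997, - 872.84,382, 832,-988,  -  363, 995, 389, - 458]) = [-988, - 872.84,- 866,  -  723, - 458,  -  363, - 116,-31/16,  323.24,382,389, 413,457, 795,  832,995, 996, 997] 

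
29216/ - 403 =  - 73 + 203/403 =- 72.50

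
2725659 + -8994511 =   -  6268852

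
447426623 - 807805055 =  - 360378432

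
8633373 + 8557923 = 17191296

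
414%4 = 2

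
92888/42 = 2211 + 13/21 = 2211.62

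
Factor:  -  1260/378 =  - 10/3 = - 2^1*3^(-1 )*5^1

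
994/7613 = 994/7613=0.13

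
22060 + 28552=50612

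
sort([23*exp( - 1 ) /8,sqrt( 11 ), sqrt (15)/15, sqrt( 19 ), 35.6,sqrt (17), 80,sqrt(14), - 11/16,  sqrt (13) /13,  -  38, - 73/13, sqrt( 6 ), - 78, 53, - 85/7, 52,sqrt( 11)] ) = [ - 78,- 38, - 85/7, - 73/13, - 11/16,sqrt( 15 )/15, sqrt(13 )/13, 23*exp (-1)/8, sqrt( 6),sqrt(11 ),sqrt(11 ),  sqrt( 14 ), sqrt( 17) , sqrt(19),35.6, 52,53, 80] 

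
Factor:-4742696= - 2^3*7^1*84691^1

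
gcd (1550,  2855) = 5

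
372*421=156612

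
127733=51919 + 75814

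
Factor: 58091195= 5^1*11618239^1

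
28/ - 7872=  - 1+1961/1968 =- 0.00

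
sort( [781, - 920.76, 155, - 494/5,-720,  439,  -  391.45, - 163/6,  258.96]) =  [ - 920.76, - 720,  -  391.45,  -  494/5, - 163/6, 155,258.96,439, 781]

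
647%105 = 17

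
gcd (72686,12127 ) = 1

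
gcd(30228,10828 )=4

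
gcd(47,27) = 1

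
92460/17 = 5438+14/17 = 5438.82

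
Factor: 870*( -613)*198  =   - 105595380= - 2^2*3^3*5^1 * 11^1 * 29^1*613^1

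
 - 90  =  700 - 790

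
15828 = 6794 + 9034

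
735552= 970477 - 234925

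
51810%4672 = 418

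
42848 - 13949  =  28899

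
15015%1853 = 191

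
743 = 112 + 631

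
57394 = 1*57394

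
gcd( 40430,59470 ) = 10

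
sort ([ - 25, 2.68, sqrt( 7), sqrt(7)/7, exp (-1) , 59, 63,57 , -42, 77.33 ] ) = [ - 42,  -  25, exp ( - 1),sqrt( 7)/7,sqrt( 7) , 2.68, 57, 59, 63, 77.33] 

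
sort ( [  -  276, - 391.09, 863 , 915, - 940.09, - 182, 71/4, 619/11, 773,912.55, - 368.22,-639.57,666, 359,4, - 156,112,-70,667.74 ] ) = [-940.09, - 639.57,-391.09, - 368.22, - 276, - 182, - 156, - 70,4,71/4,  619/11, 112,359,666, 667.74,773,863,912.55, 915 ]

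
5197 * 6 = 31182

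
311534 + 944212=1255746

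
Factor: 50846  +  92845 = 3^1* 211^1*227^1 = 143691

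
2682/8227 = 2682/8227 = 0.33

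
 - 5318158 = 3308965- 8627123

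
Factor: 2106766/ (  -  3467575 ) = - 2^1*5^( - 2 )*17^ ( - 1 )*41^( - 1) * 199^( - 1)*1053383^1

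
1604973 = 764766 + 840207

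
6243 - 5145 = 1098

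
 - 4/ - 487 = 4/487 = 0.01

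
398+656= 1054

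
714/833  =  6/7=0.86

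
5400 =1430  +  3970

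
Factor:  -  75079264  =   - 2^5 * 13^2 * 13883^1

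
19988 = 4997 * 4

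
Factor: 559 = 13^1*43^1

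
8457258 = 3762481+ 4694777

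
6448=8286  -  1838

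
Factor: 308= 2^2  *  7^1*11^1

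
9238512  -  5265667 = 3972845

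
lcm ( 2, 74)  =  74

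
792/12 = 66 = 66.00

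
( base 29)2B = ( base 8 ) 105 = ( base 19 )3c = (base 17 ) 41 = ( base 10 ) 69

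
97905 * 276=27021780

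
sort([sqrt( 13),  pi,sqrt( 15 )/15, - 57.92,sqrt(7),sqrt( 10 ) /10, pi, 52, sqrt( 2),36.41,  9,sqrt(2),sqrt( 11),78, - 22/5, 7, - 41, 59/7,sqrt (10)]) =[ - 57.92 , - 41 ,-22/5,sqrt( 15 ) /15,sqrt(10)/10,sqrt( 2), sqrt (2),sqrt ( 7),  pi , pi,sqrt( 10),sqrt( 11),  sqrt( 13), 7, 59/7, 9 , 36.41, 52, 78] 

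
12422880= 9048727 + 3374153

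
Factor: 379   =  379^1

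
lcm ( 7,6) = 42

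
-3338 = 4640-7978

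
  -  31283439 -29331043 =-60614482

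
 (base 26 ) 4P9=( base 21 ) 7D3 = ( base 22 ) 6kj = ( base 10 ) 3363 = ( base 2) 110100100011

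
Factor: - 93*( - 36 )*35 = 2^2*3^3* 5^1*7^1 *31^1 = 117180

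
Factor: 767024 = 2^4*47939^1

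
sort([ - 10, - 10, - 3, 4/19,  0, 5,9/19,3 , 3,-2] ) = [  -  10, -10, -3,-2,  0, 4/19,9/19 , 3, 3,5] 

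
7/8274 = 1/1182 = 0.00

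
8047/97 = 8047/97 = 82.96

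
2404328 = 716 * 3358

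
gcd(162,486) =162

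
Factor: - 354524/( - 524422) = 2^1*337^1*997^( - 1)  =  674/997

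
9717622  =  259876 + 9457746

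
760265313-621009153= 139256160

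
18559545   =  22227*835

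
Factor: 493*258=127194 =2^1 *3^1*17^1 * 29^1 * 43^1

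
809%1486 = 809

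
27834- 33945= - 6111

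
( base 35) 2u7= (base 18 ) aef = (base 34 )315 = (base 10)3507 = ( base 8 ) 6663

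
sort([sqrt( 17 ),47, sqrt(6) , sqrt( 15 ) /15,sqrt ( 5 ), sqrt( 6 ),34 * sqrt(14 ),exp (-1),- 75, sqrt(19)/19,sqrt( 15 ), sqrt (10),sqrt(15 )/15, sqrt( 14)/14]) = [-75,sqrt( 19 ) /19,sqrt( 15)/15,sqrt( 15 ) /15, sqrt( 14 ) /14,exp( - 1),sqrt (5),sqrt( 6), sqrt( 6 ),sqrt (10),sqrt( 15),sqrt( 17),47,34*sqrt(14) ]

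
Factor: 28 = 2^2*7^1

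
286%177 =109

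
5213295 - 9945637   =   - 4732342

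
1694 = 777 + 917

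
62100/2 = 31050 = 31050.00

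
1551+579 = 2130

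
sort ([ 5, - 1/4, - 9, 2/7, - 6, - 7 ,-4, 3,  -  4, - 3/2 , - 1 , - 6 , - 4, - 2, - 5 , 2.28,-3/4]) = [ - 9, - 7, - 6 , -6, - 5,-4 , - 4, - 4, - 2, - 3/2 , - 1, - 3/4 , - 1/4, 2/7,2.28,3, 5 ]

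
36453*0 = 0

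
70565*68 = 4798420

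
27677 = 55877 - 28200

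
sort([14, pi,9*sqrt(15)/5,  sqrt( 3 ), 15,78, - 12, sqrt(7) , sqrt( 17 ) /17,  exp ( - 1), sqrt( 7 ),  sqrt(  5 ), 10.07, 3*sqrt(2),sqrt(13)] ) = [ - 12, sqrt (17) /17,exp( -1), sqrt( 3), sqrt(5 ), sqrt( 7), sqrt( 7),pi, sqrt(13), 3*sqrt(2 ), 9*sqrt( 15 ) /5, 10.07, 14, 15, 78 ]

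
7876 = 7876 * 1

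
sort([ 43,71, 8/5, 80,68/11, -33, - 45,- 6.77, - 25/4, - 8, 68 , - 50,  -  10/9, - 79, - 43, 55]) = [ - 79, - 50, - 45, - 43, - 33, - 8, - 6.77 , - 25/4, - 10/9, 8/5, 68/11, 43, 55, 68, 71, 80]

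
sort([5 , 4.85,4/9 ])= [ 4/9, 4.85,5]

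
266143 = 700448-434305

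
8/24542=4/12271  =  0.00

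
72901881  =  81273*897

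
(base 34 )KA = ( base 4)22302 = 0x2B2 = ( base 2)1010110010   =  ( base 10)690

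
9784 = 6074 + 3710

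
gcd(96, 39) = 3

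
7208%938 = 642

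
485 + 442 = 927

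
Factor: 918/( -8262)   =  -3^(-2 ) = -1/9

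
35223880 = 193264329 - 158040449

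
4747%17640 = 4747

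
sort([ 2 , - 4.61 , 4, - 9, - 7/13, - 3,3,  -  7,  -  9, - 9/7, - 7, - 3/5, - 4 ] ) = [ - 9, - 9, - 7, - 7 , - 4.61,- 4, - 3, - 9/7, -3/5, - 7/13, 2, 3, 4 ] 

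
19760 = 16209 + 3551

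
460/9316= 115/2329= 0.05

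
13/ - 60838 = -13/60838 = - 0.00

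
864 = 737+127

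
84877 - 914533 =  - 829656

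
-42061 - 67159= - 109220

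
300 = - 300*( - 1)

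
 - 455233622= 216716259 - 671949881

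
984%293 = 105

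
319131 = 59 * 5409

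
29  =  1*29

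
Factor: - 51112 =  - 2^3*6389^1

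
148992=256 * 582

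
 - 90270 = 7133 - 97403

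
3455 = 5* 691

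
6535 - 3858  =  2677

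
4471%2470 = 2001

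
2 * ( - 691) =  - 1382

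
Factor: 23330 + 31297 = 54627 = 3^1*131^1*139^1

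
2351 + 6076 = 8427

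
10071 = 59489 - 49418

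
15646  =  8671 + 6975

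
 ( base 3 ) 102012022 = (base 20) 1082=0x1FE2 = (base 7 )32540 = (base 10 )8162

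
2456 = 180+2276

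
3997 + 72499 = 76496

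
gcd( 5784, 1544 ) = 8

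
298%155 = 143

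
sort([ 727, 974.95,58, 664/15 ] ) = [ 664/15,58, 727,974.95 ]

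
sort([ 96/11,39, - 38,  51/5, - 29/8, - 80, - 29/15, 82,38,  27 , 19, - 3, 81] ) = [ - 80, - 38, - 29/8, - 3, - 29/15, 96/11, 51/5,19,27,  38,39, 81,  82 ] 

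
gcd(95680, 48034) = 2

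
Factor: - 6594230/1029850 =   -  659423/102985 = -5^( - 1)*43^( - 1) * 479^( - 1)*659423^1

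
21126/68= 310 +23/34 =310.68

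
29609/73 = 405 + 44/73 = 405.60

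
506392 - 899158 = - 392766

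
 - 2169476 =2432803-4602279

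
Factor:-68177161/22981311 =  - 3^( - 2 )*13^1*29^( - 1)*191^( - 1 ) *421^1*461^( - 1)*12457^1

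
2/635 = 2/635 = 0.00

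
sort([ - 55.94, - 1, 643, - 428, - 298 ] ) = [ - 428, - 298,  -  55.94, - 1, 643 ]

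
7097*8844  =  62765868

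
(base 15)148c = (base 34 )3RL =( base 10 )4407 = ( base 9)6036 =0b1000100110111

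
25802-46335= -20533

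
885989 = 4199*211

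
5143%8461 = 5143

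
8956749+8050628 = 17007377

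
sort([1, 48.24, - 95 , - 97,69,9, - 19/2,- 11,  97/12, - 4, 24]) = [-97, - 95, - 11, - 19/2, -4,1, 97/12, 9,24,48.24,  69 ] 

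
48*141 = 6768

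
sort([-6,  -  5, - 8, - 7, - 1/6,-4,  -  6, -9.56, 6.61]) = [-9.56,-8, - 7, - 6, - 6 , - 5,-4,  -  1/6, 6.61]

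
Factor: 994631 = 11^1*19^1*4759^1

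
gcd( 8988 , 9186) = 6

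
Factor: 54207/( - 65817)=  - 19^1 * 71^(-1)*103^ ( - 1 )*317^1 = - 6023/7313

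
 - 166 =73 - 239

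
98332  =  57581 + 40751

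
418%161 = 96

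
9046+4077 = 13123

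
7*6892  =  48244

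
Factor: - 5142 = - 2^1* 3^1*857^1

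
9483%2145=903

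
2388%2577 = 2388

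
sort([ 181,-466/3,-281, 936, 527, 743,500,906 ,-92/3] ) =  [-281 ,  -  466/3, - 92/3, 181 , 500, 527, 743,906, 936]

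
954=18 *53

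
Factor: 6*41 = 2^1*3^1*41^1 = 246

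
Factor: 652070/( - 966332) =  - 2^( - 1 ) * 5^1 * 31^ (-1)  *197^1 * 331^1*7793^(  -  1 ) =- 326035/483166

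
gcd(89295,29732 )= 1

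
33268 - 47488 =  - 14220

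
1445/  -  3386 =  - 1445/3386 = - 0.43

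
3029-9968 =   -  6939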